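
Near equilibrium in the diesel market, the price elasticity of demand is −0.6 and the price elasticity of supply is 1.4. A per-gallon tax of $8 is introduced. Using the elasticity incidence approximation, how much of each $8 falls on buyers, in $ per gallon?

Buyers bear ≈ $5.6 per gallon.

Incidence ratio: buyers' share ≈ εs / (εs + |εd|) = 1.4 / (1.4 + 0.6) = 0.7.
So buyers bear ≈ 0.7 × $8 = $5.6; producers bear $2.4.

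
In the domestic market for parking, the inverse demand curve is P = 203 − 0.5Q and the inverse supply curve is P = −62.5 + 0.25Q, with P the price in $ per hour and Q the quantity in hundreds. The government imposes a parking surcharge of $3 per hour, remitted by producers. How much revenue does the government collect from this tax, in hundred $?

Rewrite in direct form: Qd = 406 − 2P and Qs = 4P + 250.
Before the tax: set 406 − 2P = 4P + 250 → P* = $26, Q* = 354.
With the tax collected from producers, supply shifts: Qs = 4(P − 3) + 250.
New equilibrium: consumers pay $28, producers receive $25, Q = 350. (Wedge: Pb − Ps = 3.)
Revenue = t · Q = 3 · 350 = $1050.

Tax revenue = $1050 hundred.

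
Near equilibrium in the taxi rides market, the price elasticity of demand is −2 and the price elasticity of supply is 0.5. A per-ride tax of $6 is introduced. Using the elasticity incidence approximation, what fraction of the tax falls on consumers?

Consumers' share ≈ 0.2.

Incidence ratio: consumers' share ≈ εs / (εs + |εd|) = 0.5 / (0.5 + 2) = 0.2.
Supply is the less elastic side, so consumers bear the smaller share.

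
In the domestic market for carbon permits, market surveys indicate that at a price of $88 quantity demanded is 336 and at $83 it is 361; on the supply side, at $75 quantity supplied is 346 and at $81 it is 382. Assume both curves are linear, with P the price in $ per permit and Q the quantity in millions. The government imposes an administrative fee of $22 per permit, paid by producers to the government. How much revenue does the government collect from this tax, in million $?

Demand slope: (361 − 336)/(83 − 88) = -5, so Qd = 776 − 5P.
Supply slope: (382 − 346)/(81 − 75) = 6, so Qs = 6P − 104.
Without the tax, 776 − 5P = 6P − 104 gives 11P = 880, so P* = $80 and Q* = 376.
With the tax collected from producers, supply shifts: Qs = 6(P − 22) − 104.
New equilibrium: buyers pay $92, producers receive $70, Q = 316. (Wedge: Pb − Ps = 22.)
Revenue = t · Q = 22 · 316 = $6952.

Tax revenue = $6952 million.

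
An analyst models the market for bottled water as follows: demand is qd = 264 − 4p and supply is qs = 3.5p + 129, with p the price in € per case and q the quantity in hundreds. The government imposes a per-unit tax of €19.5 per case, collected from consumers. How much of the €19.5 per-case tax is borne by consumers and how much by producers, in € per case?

Consumers bear €9.1 per case; producers bear €10.4 per case.

Without the tax, 264 − 4p = 3.5p + 129 gives 7.5p = 135, so p* = €18 and q* = 192.
With the tax collected from consumers, demand (in seller-price terms) shifts: qd = 264 − 4(p + 19.5).
Solving gives q = 155.6 with consumers paying €27.1 and producers receiving €7.6 (the €19.5 wedge).
Burden on consumers: €9.1; on producers: €10.4. (They sum to €19.5.)
The less price-elastic side of the market bears the larger share of a per-unit tax.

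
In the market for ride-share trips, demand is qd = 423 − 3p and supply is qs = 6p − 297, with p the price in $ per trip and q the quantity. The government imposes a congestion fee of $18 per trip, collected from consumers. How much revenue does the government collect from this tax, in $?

Tax revenue = $2646.

Without the tax, 423 − 3p = 6p − 297 gives 9p = 720, so p* = $80 and q* = 183.
With the tax collected from consumers, demand (in seller-price terms) shifts: qd = 423 − 3(p + 18).
New equilibrium: consumers pay $92, producers receive $74, q = 147. (Wedge: pb − ps = 18.)
Revenue = t · Q = 18 · 147 = $2646.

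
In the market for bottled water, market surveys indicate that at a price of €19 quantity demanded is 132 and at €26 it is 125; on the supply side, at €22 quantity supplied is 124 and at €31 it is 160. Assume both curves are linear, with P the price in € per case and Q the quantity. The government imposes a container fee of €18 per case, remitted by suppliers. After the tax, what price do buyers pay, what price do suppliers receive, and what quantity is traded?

Buyers pay €37.4; suppliers receive €19.4; quantity = 113.6.

Demand slope: (125 − 132)/(26 − 19) = -1, so Qd = 151 − P.
Supply slope: (160 − 124)/(31 − 22) = 4, so Qs = 4P + 36.
Before the tax: set 151 − P = 4P + 36 → P* = €23, Q* = 128.
With the tax collected from suppliers, supply shifts: Qs = 4(P − 18) + 36.
New equilibrium: buyers pay €37.4, suppliers receive €19.4, Q = 113.6. (Wedge: Pb − Ps = 18.)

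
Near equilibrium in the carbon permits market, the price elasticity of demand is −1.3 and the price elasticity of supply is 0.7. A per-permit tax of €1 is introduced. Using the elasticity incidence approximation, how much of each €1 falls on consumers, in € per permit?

Incidence ratio: consumers' share ≈ εs / (εs + |εd|) = 0.7 / (0.7 + 1.3) = 0.35.
So consumers bear ≈ 0.35 × €1 = €0.35; producers bear €0.65.

Consumers bear ≈ €0.35 per permit.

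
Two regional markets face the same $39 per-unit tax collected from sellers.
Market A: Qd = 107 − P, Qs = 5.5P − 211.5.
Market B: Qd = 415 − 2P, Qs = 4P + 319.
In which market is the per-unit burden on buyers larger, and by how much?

Market A: pre-tax P* = $49, Q* = 58; post-tax Q = 25; per-unit burden on buyers = $33.
Market B: pre-tax P* = $16, Q* = 383; post-tax Q = 331; per-unit burden on buyers = $26.
Difference: $33 vs $26 → market A is larger by $7.

Market A, by $7.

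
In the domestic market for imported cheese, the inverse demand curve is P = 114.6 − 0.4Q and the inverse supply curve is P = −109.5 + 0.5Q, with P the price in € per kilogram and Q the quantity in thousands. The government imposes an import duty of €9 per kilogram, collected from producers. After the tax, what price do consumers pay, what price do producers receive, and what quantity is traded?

Consumers pay €19; producers receive €10; quantity = 239.

Rewrite in direct form: Qd = 286.5 − 2.5P and Qs = 2P + 219.
Without the tax, 286.5 − 2.5P = 2P + 219 gives 4.5P = 67.5, so P* = €15 and Q* = 249.
With the tax collected from producers, supply shifts: Qs = 2(P − 9) + 219.
Solving gives Q = 239 with consumers paying €19 and producers receiving €10 (the €9 wedge).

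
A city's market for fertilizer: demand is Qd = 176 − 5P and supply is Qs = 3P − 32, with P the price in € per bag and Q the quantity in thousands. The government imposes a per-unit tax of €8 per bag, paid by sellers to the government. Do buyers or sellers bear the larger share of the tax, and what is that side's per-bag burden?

Sellers bear the larger share: €5 per bag.

Without the tax, 176 − 5P = 3P − 32 gives 8P = 208, so P* = €26 and Q* = 46.
With the tax collected from sellers, supply shifts: Qs = 3(P − 8) − 32.
Solving gives Q = 31 with buyers paying €29 and sellers receiving €21 (the €8 wedge).
Per-bag burden: buyers €3, sellers €5.
Sellers take the larger share because supply is less price-elastic here (demand slope 5 vs supply slope 3).
The less price-elastic side of the market bears the larger share of a per-unit tax.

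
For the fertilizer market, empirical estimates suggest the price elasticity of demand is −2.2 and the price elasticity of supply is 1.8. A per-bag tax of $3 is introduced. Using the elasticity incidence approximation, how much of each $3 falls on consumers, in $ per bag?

Incidence ratio: consumers' share ≈ εs / (εs + |εd|) = 1.8 / (1.8 + 2.2) = 0.45.
So consumers bear ≈ 0.45 × $3 = $1.35; suppliers bear $1.65.

Consumers bear ≈ $1.35 per bag.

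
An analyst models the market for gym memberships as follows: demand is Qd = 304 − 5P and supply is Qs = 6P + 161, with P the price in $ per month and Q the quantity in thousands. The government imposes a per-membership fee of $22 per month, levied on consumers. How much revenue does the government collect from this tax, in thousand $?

Tax revenue = $3938 thousand.

Without the tax, 304 − 5P = 6P + 161 gives 11P = 143, so P* = $13 and Q* = 239.
With the tax collected from consumers, demand (in seller-price terms) shifts: Qd = 304 − 5(P + 22).
New equilibrium: consumers pay $25, sellers receive $3, Q = 179. (Wedge: Pb − Ps = 22.)
Revenue = t · Q = 22 · 179 = $3938.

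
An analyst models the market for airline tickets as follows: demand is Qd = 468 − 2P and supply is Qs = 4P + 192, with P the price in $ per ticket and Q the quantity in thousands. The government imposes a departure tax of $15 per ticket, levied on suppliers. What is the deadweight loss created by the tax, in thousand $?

Before the tax: set 468 − 2P = 4P + 192 → P* = $46, Q* = 376.
With the tax collected from suppliers, supply shifts: Qs = 4(P − 15) + 192.
Solving gives Q = 356 with consumers paying $56 and suppliers receiving $41 (the $15 wedge).
Quantity falls by |ΔQ| = |376 − 356| = 20.
DWL = ½ · t · |ΔQ| = ½ · 15 · 20 = $150.

Deadweight loss = $150 thousand.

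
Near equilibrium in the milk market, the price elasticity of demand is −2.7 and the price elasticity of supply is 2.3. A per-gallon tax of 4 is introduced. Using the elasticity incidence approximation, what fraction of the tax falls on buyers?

Incidence ratio: buyers' share ≈ εs / (εs + |εd|) = 2.3 / (2.3 + 2.7) = 0.46.
Supply is the less elastic side, so buyers bear the smaller share.

Buyers' share ≈ 0.46.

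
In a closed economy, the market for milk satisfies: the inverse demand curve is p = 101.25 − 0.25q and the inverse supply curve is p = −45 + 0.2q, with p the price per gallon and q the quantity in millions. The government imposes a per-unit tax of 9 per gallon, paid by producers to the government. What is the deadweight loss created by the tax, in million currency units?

Deadweight loss = 90 million.

Rewrite in direct form: qd = 405 − 4p and qs = 5p + 225.
Without the tax, 405 − 4p = 5p + 225 gives 9p = 180, so p* = 20 and q* = 325.
With the tax collected from producers, supply shifts: qs = 5(p − 9) + 225.
Solving gives q = 305 with consumers paying 25 and producers receiving 16 (the 9 wedge).
Quantity falls by |ΔQ| = |325 − 305| = 20.
DWL = ½ · t · |ΔQ| = ½ · 9 · 20 = 90.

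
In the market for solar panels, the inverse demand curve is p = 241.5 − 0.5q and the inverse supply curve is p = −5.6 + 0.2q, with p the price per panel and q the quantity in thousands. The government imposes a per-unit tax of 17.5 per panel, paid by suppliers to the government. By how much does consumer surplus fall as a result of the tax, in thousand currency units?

Inverting to q(p) form: qd = 483 − 2p; qs = 5p + 28.
Before the tax: set 483 − 2p = 5p + 28 → p* = 65, q* = 353.
With the tax collected from suppliers, supply shifts: qs = 5(p − 17.5) + 28.
Solving gives q = 328 with consumers paying 77.5 and suppliers receiving 60 (the 17.5 wedge).
ΔCS is the trapezoid between Q = 328 and Q = 353 of height 12.5: ½ · (353 + 328) · 12.5 = 4256.25.

Consumer surplus falls by 4256.25 thousand.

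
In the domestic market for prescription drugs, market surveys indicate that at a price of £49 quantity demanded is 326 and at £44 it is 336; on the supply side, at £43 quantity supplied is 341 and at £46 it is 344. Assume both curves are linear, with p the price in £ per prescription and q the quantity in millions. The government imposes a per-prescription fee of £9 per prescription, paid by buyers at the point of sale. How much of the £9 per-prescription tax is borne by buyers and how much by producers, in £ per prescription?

Buyers bear £3 per prescription; producers bear £6 per prescription.

Demand slope: (336 − 326)/(44 − 49) = -2, so qd = 424 − 2p.
Supply slope: (344 − 341)/(46 − 43) = 1, so qs = p + 298.
Before the tax: set 424 − 2p = p + 298 → p* = £42, q* = 340.
With the tax collected from buyers, demand (in seller-price terms) shifts: qd = 424 − 2(p + 9).
Solving gives q = 334 with buyers paying £45 and producers receiving £36 (the £9 wedge).
Burden on buyers: £3; on producers: £6. (They sum to £9.)
The less price-elastic side of the market bears the larger share of a per-unit tax.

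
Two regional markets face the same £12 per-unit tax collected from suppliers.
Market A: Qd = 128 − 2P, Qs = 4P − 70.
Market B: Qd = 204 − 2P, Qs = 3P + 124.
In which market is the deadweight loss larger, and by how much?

Market A: pre-tax P* = £33, Q* = 62; post-tax Q = 46; deadweight loss = £96.
Market B: pre-tax P* = £16, Q* = 172; post-tax Q = 157.6; deadweight loss = £86.4.
Difference: £96 vs £86.4 → market A is larger by £9.6.

Market A, by £9.6.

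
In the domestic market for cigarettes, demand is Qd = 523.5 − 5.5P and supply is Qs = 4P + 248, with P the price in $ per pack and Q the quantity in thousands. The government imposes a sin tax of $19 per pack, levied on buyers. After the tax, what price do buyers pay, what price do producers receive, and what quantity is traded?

Buyers pay $37; producers receive $18; quantity = 320.

Without the tax, 523.5 − 5.5P = 4P + 248 gives 9.5P = 275.5, so P* = $29 and Q* = 364.
With the tax collected from buyers, demand (in seller-price terms) shifts: Qd = 523.5 − 5.5(P + 19).
Solving gives Q = 320 with buyers paying $37 and producers receiving $18 (the $19 wedge).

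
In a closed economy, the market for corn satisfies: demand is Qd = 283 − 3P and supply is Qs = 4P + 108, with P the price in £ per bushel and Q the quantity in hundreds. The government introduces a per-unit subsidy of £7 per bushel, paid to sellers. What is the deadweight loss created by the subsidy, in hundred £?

Before the subsidy: set 283 − 3P = 4P + 108 → P* = £25, Q* = 208.
With a per-unit subsidy paid to sellers, each receives P + 7 per unit sold, so supply becomes Qs = 4(P + 7) + 108.
Solving gives Q = 220 with consumers paying £21 and sellers receiving £28 (the £7 wedge).
Quantity rises by |ΔQ| = |208 − 220| = 12.
DWL = ½ · t · |ΔQ| = ½ · 7 · 12 = £42.

Deadweight loss = £42 hundred.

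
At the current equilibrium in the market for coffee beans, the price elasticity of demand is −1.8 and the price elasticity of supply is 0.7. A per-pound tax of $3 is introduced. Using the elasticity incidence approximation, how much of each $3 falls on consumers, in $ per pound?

Incidence ratio: consumers' share ≈ εs / (εs + |εd|) = 0.7 / (0.7 + 1.8) = 0.28.
So consumers bear ≈ 0.28 × $3 = $0.84; sellers bear $2.16.

Consumers bear ≈ $0.84 per pound.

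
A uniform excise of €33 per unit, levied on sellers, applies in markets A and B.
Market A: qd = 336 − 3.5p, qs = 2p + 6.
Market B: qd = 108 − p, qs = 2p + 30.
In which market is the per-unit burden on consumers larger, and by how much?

Market A: pre-tax p* = €60, q* = 126; post-tax q = 84; per-unit burden on consumers = €12.
Market B: pre-tax p* = €26, q* = 82; post-tax q = 60; per-unit burden on consumers = €22.
Difference: €12 vs €22 → market B is larger by €10.

Market B, by €10.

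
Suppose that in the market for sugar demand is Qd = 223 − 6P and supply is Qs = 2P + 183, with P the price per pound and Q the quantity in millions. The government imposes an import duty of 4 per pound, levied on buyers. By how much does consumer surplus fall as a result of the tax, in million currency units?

Without the tax, 223 − 6P = 2P + 183 gives 8P = 40, so P* = 5 and Q* = 193.
With the tax collected from buyers, demand (in seller-price terms) shifts: Qd = 223 − 6(P + 4).
Solving gives Q = 187 with buyers paying 6 and sellers receiving 2 (the 4 wedge).
ΔCS is the trapezoid between Q = 187 and Q = 193 of height 1: ½ · (193 + 187) · 1 = 190.

Consumer surplus falls by 190 million.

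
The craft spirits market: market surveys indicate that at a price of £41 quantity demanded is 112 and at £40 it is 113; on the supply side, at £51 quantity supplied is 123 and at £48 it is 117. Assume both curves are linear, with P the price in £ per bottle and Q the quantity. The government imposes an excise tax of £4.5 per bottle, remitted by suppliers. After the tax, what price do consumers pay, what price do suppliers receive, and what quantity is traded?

Consumers pay £47; suppliers receive £42.5; quantity = 106.

Demand slope: (113 − 112)/(40 − 41) = -1, so Qd = 153 − P.
Supply slope: (117 − 123)/(48 − 51) = 2, so Qs = 2P + 21.
Before the tax: set 153 − P = 2P + 21 → P* = £44, Q* = 109.
With the tax collected from suppliers, supply shifts: Qs = 2(P − 4.5) + 21.
Solving gives Q = 106 with consumers paying £47 and suppliers receiving £42.5 (the £4.5 wedge).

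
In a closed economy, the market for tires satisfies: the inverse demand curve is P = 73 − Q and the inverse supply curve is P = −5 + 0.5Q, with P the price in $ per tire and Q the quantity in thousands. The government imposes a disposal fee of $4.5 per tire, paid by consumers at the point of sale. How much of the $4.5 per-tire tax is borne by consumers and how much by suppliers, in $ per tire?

Inverting to Q(P) form: Qd = 73 − P; Qs = 2P + 10.
Before the tax: set 73 − P = 2P + 10 → P* = $21, Q* = 52.
With the tax collected from consumers, demand (in seller-price terms) shifts: Qd = 73 − (P + 4.5).
Solving gives Q = 49 with consumers paying $24 and suppliers receiving $19.5 (the $4.5 wedge).
Burden on consumers: $3; on suppliers: $1.5. (They sum to $4.5.)

Consumers bear $3 per tire; suppliers bear $1.5 per tire.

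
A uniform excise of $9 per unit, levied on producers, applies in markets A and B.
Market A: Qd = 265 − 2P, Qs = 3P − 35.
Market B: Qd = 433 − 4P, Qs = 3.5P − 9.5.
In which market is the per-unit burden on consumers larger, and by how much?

Market A, by $1.2.

Market A: pre-tax P* = $60, Q* = 145; post-tax Q = 134.2; per-unit burden on consumers = $5.4.
Market B: pre-tax P* = $59, Q* = 197; post-tax Q = 180.2; per-unit burden on consumers = $4.2.
Difference: $5.4 vs $4.2 → market A is larger by $1.2.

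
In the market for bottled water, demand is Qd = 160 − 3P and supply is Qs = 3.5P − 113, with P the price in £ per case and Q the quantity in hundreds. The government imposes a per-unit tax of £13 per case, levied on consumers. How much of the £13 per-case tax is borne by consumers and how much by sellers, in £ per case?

Consumers bear £7 per case; sellers bear £6 per case.

Without the tax, 160 − 3P = 3.5P − 113 gives 6.5P = 273, so P* = £42 and Q* = 34.
With the tax collected from consumers, demand (in seller-price terms) shifts: Qd = 160 − 3(P + 13).
Solving gives Q = 13 with consumers paying £49 and sellers receiving £36 (the £13 wedge).
Burden on consumers: £7; on sellers: £6. (They sum to £13.)
The less price-elastic side of the market bears the larger share of a per-unit tax.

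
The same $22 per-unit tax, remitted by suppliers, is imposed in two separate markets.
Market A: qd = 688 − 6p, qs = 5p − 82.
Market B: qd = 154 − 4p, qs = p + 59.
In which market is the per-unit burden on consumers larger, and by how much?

Market A: pre-tax p* = $70, q* = 268; post-tax q = 208; per-unit burden on consumers = $10.
Market B: pre-tax p* = $19, q* = 78; post-tax q = 60.4; per-unit burden on consumers = $4.4.
Difference: $10 vs $4.4 → market A is larger by $5.6.

Market A, by $5.6.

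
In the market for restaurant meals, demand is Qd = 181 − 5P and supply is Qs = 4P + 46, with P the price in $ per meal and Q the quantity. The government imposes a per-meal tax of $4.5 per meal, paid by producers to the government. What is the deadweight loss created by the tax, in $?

Deadweight loss = $22.5.

Before the tax: set 181 − 5P = 4P + 46 → P* = $15, Q* = 106.
With the tax collected from producers, supply shifts: Qs = 4(P − 4.5) + 46.
Solving gives Q = 96 with consumers paying $17 and producers receiving $12.5 (the $4.5 wedge).
Quantity falls by |ΔQ| = |106 − 96| = 10.
DWL = ½ · t · |ΔQ| = ½ · 4.5 · 10 = $22.5.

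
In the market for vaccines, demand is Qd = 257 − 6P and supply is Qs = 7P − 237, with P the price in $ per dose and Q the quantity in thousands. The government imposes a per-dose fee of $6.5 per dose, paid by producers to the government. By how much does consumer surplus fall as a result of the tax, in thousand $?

Consumer surplus falls by $64.75 thousand.

Before the tax: set 257 − 6P = 7P − 237 → P* = $38, Q* = 29.
With the tax collected from producers, supply shifts: Qs = 7(P − 6.5) − 237.
Solving gives Q = 8 with consumers paying $41.5 and producers receiving $35 (the $6.5 wedge).
ΔCS is the trapezoid between Q = 8 and Q = 29 of height $3.5: ½ · (29 + 8) · 3.5 = $64.75.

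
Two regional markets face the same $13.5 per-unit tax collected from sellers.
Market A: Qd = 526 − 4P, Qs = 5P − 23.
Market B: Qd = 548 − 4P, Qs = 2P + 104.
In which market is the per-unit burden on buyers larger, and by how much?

Market A: pre-tax P* = $61, Q* = 282; post-tax Q = 252; per-unit burden on buyers = $7.5.
Market B: pre-tax P* = $74, Q* = 252; post-tax Q = 234; per-unit burden on buyers = $4.5.
Difference: $7.5 vs $4.5 → market A is larger by $3.

Market A, by $3.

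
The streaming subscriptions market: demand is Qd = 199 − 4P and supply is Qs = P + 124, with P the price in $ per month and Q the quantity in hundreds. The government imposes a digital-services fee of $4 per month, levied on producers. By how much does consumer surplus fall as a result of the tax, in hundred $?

Consumer surplus falls by $109.92 hundred.

Before the tax: set 199 − 4P = P + 124 → P* = $15, Q* = 139.
With the tax collected from producers, supply shifts: Qs = (P − 4) + 124.
Solving gives Q = 135.8 with buyers paying $15.8 and producers receiving $11.8 (the $4 wedge).
ΔCS is the trapezoid between Q = 135.8 and Q = 139 of height $0.8: ½ · (139 + 135.8) · 0.8 = $109.92.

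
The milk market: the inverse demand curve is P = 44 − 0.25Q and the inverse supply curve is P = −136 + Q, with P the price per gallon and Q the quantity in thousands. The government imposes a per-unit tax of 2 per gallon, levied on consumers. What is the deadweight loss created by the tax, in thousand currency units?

Rewrite in direct form: Qd = 176 − 4P and Qs = P + 136.
Before the tax: set 176 − 4P = P + 136 → P* = 8, Q* = 144.
With the tax collected from consumers, demand (in seller-price terms) shifts: Qd = 176 − 4(P + 2).
New equilibrium: consumers pay 8.4, sellers receive 6.4, Q = 142.4. (Wedge: Pb − Ps = 2.)
Quantity falls by |ΔQ| = |144 − 142.4| = 1.6.
DWL = ½ · t · |ΔQ| = ½ · 2 · 1.6 = 1.6.

Deadweight loss = 1.6 thousand.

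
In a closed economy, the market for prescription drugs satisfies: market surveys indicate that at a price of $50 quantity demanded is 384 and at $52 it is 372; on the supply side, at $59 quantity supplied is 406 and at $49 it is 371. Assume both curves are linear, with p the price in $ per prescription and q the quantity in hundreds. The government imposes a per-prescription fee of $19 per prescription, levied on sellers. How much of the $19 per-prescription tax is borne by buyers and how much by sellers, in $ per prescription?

Buyers bear $7 per prescription; sellers bear $12 per prescription.

Demand slope: (372 − 384)/(52 − 50) = -6, so qd = 684 − 6p.
Supply slope: (371 − 406)/(49 − 59) = 3.5, so qs = 3.5p + 199.5.
Before the tax: set 684 − 6p = 3.5p + 199.5 → p* = $51, q* = 378.
With the tax collected from sellers, supply shifts: qs = 3.5(p − 19) + 199.5.
Solving gives q = 336 with buyers paying $58 and sellers receiving $39 (the $19 wedge).
Burden on buyers: $7; on sellers: $12. (They sum to $19.)
The less price-elastic side of the market bears the larger share of a per-unit tax.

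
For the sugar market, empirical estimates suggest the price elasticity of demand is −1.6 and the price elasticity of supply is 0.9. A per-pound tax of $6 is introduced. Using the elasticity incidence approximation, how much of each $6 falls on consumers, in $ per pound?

Incidence ratio: consumers' share ≈ εs / (εs + |εd|) = 0.9 / (0.9 + 1.6) = 0.36.
So consumers bear ≈ 0.36 × $6 = $2.16; suppliers bear $3.84.

Consumers bear ≈ $2.16 per pound.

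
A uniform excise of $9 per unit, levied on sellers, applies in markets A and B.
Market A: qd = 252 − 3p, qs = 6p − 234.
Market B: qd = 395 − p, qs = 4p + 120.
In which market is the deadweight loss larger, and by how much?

Market A, by $48.6.

Market A: pre-tax p* = $54, q* = 90; post-tax q = 72; deadweight loss = $81.
Market B: pre-tax p* = $55, q* = 340; post-tax q = 332.8; deadweight loss = $32.4.
Difference: $81 vs $32.4 → market A is larger by $48.6.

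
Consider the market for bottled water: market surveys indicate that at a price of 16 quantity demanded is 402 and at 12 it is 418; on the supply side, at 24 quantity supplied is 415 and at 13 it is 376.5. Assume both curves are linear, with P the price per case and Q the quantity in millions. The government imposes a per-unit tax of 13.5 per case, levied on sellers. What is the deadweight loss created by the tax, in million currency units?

Demand slope: (418 − 402)/(12 − 16) = -4, so Qd = 466 − 4P.
Supply slope: (376.5 − 415)/(13 − 24) = 3.5, so Qs = 3.5P + 331.
Before the tax: set 466 − 4P = 3.5P + 331 → P* = 18, Q* = 394.
With the tax collected from sellers, supply shifts: Qs = 3.5(P − 13.5) + 331.
Solving gives Q = 368.8 with buyers paying 24.3 and sellers receiving 10.8 (the 13.5 wedge).
Quantity falls by |ΔQ| = |394 − 368.8| = 25.2.
DWL = ½ · t · |ΔQ| = ½ · 13.5 · 25.2 = 170.1.

Deadweight loss = 170.1 million.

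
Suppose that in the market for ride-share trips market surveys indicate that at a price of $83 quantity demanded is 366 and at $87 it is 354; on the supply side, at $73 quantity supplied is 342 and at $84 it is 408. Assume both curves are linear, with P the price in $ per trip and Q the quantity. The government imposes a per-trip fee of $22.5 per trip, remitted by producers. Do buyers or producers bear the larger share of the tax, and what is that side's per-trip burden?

Demand slope: (354 − 366)/(87 − 83) = -3, so Qd = 615 − 3P.
Supply slope: (408 − 342)/(84 − 73) = 6, so Qs = 6P − 96.
Without the tax, 615 − 3P = 6P − 96 gives 9P = 711, so P* = $79 and Q* = 378.
With the tax collected from producers, supply shifts: Qs = 6(P − 22.5) − 96.
New equilibrium: buyers pay $94, producers receive $71.5, Q = 333. (Wedge: Pb − Ps = 22.5.)
Per-trip burden: buyers $15, producers $7.5.
Buyers take the larger share because demand is less price-elastic here (demand slope 3 vs supply slope 6).

Buyers bear the larger share: $15 per trip.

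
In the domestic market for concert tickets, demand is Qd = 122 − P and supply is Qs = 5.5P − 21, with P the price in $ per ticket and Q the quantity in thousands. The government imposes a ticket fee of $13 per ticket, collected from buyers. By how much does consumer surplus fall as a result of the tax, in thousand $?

Consumer surplus falls by $1039.5 thousand.

Before the tax: set 122 − P = 5.5P − 21 → P* = $22, Q* = 100.
With the tax collected from buyers, demand (in seller-price terms) shifts: Qd = 122 − (P + 13).
New equilibrium: buyers pay $33, producers receive $20, Q = 89. (Wedge: Pb − Ps = 13.)
ΔCS is the trapezoid between Q = 89 and Q = 100 of height $11: ½ · (100 + 89) · 11 = $1039.5.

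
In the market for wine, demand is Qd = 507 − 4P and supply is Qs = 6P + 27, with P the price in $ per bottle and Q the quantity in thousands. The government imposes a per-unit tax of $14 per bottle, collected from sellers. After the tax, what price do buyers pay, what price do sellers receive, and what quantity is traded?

Before the tax: set 507 − 4P = 6P + 27 → P* = $48, Q* = 315.
With the tax collected from sellers, supply shifts: Qs = 6(P − 14) + 27.
Solving gives Q = 281.4 with buyers paying $56.4 and sellers receiving $42.4 (the $14 wedge).
The less price-elastic side of the market bears the larger share of a per-unit tax.

Buyers pay $56.4; sellers receive $42.4; quantity = 281.4.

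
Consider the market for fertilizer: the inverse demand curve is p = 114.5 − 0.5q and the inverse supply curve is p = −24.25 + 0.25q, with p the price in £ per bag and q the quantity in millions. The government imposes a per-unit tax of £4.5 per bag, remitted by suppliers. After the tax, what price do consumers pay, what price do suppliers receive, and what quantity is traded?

Rewrite in direct form: qd = 229 − 2p and qs = 4p + 97.
Before the tax: set 229 − 2p = 4p + 97 → p* = £22, q* = 185.
With the tax collected from suppliers, supply shifts: qs = 4(p − 4.5) + 97.
New equilibrium: consumers pay £25, suppliers receive £20.5, q = 179. (Wedge: pb − ps = 4.5.)
The less price-elastic side of the market bears the larger share of a per-unit tax.

Consumers pay £25; suppliers receive £20.5; quantity = 179.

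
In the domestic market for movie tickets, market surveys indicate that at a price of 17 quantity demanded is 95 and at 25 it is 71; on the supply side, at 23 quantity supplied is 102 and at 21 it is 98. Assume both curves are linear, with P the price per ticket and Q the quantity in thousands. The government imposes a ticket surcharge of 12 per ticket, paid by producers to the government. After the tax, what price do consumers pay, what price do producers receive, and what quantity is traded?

Demand slope: (71 − 95)/(25 − 17) = -3, so Qd = 146 − 3P.
Supply slope: (98 − 102)/(21 − 23) = 2, so Qs = 2P + 56.
Without the tax, 146 − 3P = 2P + 56 gives 5P = 90, so P* = 18 and Q* = 92.
With the tax collected from producers, supply shifts: Qs = 2(P − 12) + 56.
Solving gives Q = 77.6 with consumers paying 22.8 and producers receiving 10.8 (the 12 wedge).
The less price-elastic side of the market bears the larger share of a per-unit tax.

Consumers pay 22.8; producers receive 10.8; quantity = 77.6.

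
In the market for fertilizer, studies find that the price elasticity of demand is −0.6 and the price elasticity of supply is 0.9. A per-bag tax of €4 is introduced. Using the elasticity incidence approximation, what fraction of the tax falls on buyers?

Buyers' share ≈ 0.6.

Incidence ratio: buyers' share ≈ εs / (εs + |εd|) = 0.9 / (0.9 + 0.6) = 0.6.
Supply is the more elastic side, so buyers bear the larger share.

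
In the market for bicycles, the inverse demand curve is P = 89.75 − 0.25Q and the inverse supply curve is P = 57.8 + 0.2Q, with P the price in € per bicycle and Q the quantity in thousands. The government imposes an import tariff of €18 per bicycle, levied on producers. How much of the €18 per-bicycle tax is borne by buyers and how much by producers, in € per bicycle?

Inverting to Q(P) form: Qd = 359 − 4P; Qs = 5P − 289.
Before the tax: set 359 − 4P = 5P − 289 → P* = €72, Q* = 71.
With the tax collected from producers, supply shifts: Qs = 5(P − 18) − 289.
New equilibrium: buyers pay €82, producers receive €64, Q = 31. (Wedge: Pb − Ps = 18.)
Burden on buyers: €10; on producers: €8. (They sum to €18.)
The less price-elastic side of the market bears the larger share of a per-unit tax.

Buyers bear €10 per bicycle; producers bear €8 per bicycle.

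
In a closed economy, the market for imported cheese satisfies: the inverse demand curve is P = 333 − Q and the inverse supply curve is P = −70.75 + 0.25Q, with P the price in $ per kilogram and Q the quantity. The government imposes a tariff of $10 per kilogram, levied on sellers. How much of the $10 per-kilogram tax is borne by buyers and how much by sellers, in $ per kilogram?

Buyers bear $8 per kilogram; sellers bear $2 per kilogram.

Inverting to Q(P) form: Qd = 333 − P; Qs = 4P + 283.
Without the tax, 333 − P = 4P + 283 gives 5P = 50, so P* = $10 and Q* = 323.
With the tax collected from sellers, supply shifts: Qs = 4(P − 10) + 283.
Solving gives Q = 315 with buyers paying $18 and sellers receiving $8 (the $10 wedge).
Burden on buyers: $8; on sellers: $2. (They sum to $10.)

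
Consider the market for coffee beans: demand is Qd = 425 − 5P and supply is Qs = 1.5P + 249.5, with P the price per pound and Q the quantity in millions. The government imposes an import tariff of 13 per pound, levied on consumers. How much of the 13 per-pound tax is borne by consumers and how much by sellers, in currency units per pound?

Without the tax, 425 − 5P = 1.5P + 249.5 gives 6.5P = 175.5, so P* = 27 and Q* = 290.
With the tax collected from consumers, demand (in seller-price terms) shifts: Qd = 425 − 5(P + 13).
New equilibrium: consumers pay 30, sellers receive 17, Q = 275. (Wedge: Pb − Ps = 13.)
Burden on consumers: 3; on sellers: 10. (They sum to 13.)

Consumers bear 3 per pound; sellers bear 10 per pound.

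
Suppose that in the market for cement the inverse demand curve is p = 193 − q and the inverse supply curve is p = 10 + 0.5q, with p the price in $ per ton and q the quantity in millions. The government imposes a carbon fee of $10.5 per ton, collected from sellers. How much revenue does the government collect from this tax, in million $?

Rewrite in direct form: qd = 193 − p and qs = 2p − 20.
Without the tax, 193 − p = 2p − 20 gives 3p = 213, so p* = $71 and q* = 122.
With the tax collected from sellers, supply shifts: qs = 2(p − 10.5) − 20.
New equilibrium: consumers pay $78, sellers receive $67.5, q = 115. (Wedge: pb − ps = 10.5.)
Revenue = t · Q = 10.5 · 115 = $1207.5.

Tax revenue = $1207.5 million.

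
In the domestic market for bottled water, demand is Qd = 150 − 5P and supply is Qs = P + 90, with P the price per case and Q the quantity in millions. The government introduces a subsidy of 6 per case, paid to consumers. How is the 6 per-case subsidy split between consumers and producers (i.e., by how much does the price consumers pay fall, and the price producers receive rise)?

Consumers gain 1 per case; producers gain 5 per case.

Without the subsidy, 150 − 5P = P + 90 gives 6P = 60, so P* = 10 and Q* = 100.
With a per-unit subsidy paid to consumers, each effectively pays P − 6, so demand becomes Qd = 150 − 5(P − 6).
New equilibrium: consumers pay 9, producers receive 15, Q = 105. (Wedge: Pb − Ps = −6.)
Gain to consumers: 1; to producers: 5. (They sum to 6.)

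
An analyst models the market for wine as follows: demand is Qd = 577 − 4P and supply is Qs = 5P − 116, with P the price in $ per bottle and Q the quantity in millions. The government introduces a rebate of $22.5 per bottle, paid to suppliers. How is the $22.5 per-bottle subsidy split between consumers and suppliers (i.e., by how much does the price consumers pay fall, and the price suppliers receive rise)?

Without the subsidy, 577 − 4P = 5P − 116 gives 9P = 693, so P* = $77 and Q* = 269.
With a per-unit subsidy paid to suppliers, each receives P + 22.5 per unit sold, so supply becomes Qs = 5(P + 22.5) − 116.
New equilibrium: consumers pay $64.5, suppliers receive $87, Q = 319. (Wedge: Pb − Ps = −22.5.)
Gain to consumers: $12.5; to suppliers: $10. (They sum to $22.5.)

Consumers gain $12.5 per bottle; suppliers gain $10 per bottle.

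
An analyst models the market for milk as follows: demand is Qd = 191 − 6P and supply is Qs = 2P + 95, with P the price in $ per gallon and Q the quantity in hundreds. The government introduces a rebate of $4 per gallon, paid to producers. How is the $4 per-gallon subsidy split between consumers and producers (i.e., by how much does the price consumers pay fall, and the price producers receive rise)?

Without the subsidy, 191 − 6P = 2P + 95 gives 8P = 96, so P* = $12 and Q* = 119.
With a per-unit subsidy paid to producers, each receives P + 4 per unit sold, so supply becomes Qs = 2(P + 4) + 95.
New equilibrium: consumers pay $11, producers receive $15, Q = 125. (Wedge: Pb − Ps = −4.)
Gain to consumers: $1; to producers: $3. (They sum to $4.)

Consumers gain $1 per gallon; producers gain $3 per gallon.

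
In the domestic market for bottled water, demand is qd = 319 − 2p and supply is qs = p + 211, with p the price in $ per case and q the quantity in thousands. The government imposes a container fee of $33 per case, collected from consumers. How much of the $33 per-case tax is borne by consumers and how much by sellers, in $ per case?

Without the tax, 319 − 2p = p + 211 gives 3p = 108, so p* = $36 and q* = 247.
With the tax collected from consumers, demand (in seller-price terms) shifts: qd = 319 − 2(p + 33).
New equilibrium: consumers pay $47, sellers receive $14, q = 225. (Wedge: pb − ps = 33.)
Burden on consumers: $11; on sellers: $22. (They sum to $33.)

Consumers bear $11 per case; sellers bear $22 per case.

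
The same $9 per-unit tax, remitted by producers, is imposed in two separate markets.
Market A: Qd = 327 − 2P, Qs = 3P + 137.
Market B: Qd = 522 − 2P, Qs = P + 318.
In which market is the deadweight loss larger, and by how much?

Market A: pre-tax P* = $38, Q* = 251; post-tax Q = 240.2; deadweight loss = $48.6.
Market B: pre-tax P* = $68, Q* = 386; post-tax Q = 380; deadweight loss = $27.
Difference: $48.6 vs $27 → market A is larger by $21.6.

Market A, by $21.6.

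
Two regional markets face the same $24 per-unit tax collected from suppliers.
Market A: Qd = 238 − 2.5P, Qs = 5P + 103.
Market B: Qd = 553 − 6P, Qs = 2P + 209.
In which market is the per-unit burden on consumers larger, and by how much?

Market A, by $10.

Market A: pre-tax P* = $18, Q* = 193; post-tax Q = 153; per-unit burden on consumers = $16.
Market B: pre-tax P* = $43, Q* = 295; post-tax Q = 259; per-unit burden on consumers = $6.
Difference: $16 vs $6 → market A is larger by $10.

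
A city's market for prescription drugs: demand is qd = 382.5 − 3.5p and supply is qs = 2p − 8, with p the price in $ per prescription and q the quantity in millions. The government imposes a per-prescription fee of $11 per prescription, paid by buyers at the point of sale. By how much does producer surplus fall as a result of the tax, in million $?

Without the tax, 382.5 − 3.5p = 2p − 8 gives 5.5p = 390.5, so p* = $71 and q* = 134.
With the tax collected from buyers, demand (in seller-price terms) shifts: qd = 382.5 − 3.5(p + 11).
New equilibrium: buyers pay $75, suppliers receive $64, q = 120. (Wedge: pb − ps = 11.)
ΔPS is the trapezoid between Q = 120 and Q = 134 of height $7: ½ · (134 + 120) · 7 = $889.

Producer surplus falls by $889 million.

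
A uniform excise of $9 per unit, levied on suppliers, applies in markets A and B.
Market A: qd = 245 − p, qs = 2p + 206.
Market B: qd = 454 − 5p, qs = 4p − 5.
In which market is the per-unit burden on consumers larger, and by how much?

Market A, by $2.

Market A: pre-tax p* = $13, q* = 232; post-tax q = 226; per-unit burden on consumers = $6.
Market B: pre-tax p* = $51, q* = 199; post-tax q = 179; per-unit burden on consumers = $4.
Difference: $6 vs $4 → market A is larger by $2.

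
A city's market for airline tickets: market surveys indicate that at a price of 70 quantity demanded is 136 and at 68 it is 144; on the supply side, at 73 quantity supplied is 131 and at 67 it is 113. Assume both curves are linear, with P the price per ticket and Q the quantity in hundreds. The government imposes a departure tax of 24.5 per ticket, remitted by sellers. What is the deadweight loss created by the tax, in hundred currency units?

Deadweight loss = 514.5 hundred.

Demand slope: (144 − 136)/(68 − 70) = -4, so Qd = 416 − 4P.
Supply slope: (113 − 131)/(67 − 73) = 3, so Qs = 3P − 88.
Before the tax: set 416 − 4P = 3P − 88 → P* = 72, Q* = 128.
With the tax collected from sellers, supply shifts: Qs = 3(P − 24.5) − 88.
Solving gives Q = 86 with buyers paying 82.5 and sellers receiving 58 (the 24.5 wedge).
Quantity falls by |ΔQ| = |128 − 86| = 42.
DWL = ½ · t · |ΔQ| = ½ · 24.5 · 42 = 514.5.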